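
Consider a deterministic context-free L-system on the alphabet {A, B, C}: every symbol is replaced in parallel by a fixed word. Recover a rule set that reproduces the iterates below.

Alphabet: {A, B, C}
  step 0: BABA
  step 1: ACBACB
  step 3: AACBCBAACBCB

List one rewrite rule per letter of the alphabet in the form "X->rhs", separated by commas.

  step 0 ⇒ step 1: BABA ⇒ A·CB·A·CB
    A ↦ CB
    B ↦ A
    C ↦ A  (constrained at step 1)

A->CB, B->A, C->A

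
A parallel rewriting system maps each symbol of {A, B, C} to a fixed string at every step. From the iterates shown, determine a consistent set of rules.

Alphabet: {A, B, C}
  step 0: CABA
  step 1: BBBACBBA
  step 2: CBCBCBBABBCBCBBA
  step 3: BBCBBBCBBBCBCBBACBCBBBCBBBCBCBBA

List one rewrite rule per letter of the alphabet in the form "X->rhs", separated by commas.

  step 2 ⇒ step 3: CBCBCBBABBCBCBBA ⇒ BB·CB·BB·CB·BB·CB·CB·BA·CB·CB·BB·CB·BB·CB·CB·BA
    A ↦ BA
    B ↦ CB
    C ↦ BB

A->BA, B->CB, C->BB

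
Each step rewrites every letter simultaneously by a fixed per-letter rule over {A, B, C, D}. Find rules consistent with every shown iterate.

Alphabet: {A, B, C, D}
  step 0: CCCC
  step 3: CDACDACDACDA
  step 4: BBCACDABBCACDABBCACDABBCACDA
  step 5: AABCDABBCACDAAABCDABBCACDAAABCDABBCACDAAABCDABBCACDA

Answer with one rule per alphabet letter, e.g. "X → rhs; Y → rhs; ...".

A->CDA, B->A, C->B, D->BCA

  step 4 ⇒ step 5: BBCACDABBCACDABBCACDABBCACDA ⇒ A·A·B·CDA·B·BCA·CDA·A·A·B·CDA·B·BCA·CDA·A·A·B·CDA·B·BCA·CDA·A·A·B·CDA·B·BCA·CDA
    A ↦ CDA
    B ↦ A
    C ↦ B
    D ↦ BCA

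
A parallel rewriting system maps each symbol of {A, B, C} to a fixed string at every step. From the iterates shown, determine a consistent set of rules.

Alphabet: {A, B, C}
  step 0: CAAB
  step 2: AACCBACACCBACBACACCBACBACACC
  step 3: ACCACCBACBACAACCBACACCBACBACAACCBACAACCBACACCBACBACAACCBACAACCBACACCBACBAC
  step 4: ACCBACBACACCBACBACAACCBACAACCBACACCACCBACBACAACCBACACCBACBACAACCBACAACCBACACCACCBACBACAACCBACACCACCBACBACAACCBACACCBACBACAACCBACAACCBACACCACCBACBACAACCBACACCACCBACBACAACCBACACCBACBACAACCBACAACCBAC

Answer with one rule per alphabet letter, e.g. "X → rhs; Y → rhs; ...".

  step 3 ⇒ step 4: ACCACCBACBACAACCBACACCBACBACAACCBACAACCBACACCBACBACAACCBACAACCBACACCBACBAC ⇒ ACC·BAC·BAC·ACC·BAC·BAC·A·ACC·BAC·A·ACC·BAC·ACC·ACC·BAC·BAC·A·ACC·BAC·ACC·BAC·BAC·A·ACC·BAC·A·ACC·BAC·ACC·ACC·BAC·BAC·A·ACC·BAC·ACC·ACC·BAC·BAC·A·ACC·BAC·ACC·BAC·BAC·A·ACC·BAC·A·ACC·BAC·ACC·ACC·BAC·BAC·A·ACC·BAC·ACC·ACC·BAC·BAC·A·ACC·BAC·ACC·BAC·BAC·A·ACC·BAC·A·ACC·BAC
    A ↦ ACC
    B ↦ A
    C ↦ BAC

A->ACC, B->A, C->BAC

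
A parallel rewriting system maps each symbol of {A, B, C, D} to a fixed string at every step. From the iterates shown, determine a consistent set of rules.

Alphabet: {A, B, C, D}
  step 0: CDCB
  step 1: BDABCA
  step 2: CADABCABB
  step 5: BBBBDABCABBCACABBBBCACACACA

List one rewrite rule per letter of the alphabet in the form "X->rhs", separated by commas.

A->B, B->CA, C->B, D->DA

  step 1 ⇒ step 2: BDABCA ⇒ CA·DA·B·CA·B·B
    A ↦ B
    B ↦ CA
    C ↦ B
    D ↦ DA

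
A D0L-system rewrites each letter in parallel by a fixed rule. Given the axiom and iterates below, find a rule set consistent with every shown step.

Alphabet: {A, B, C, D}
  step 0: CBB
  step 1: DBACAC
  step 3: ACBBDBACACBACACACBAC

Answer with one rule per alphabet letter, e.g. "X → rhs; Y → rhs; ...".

A->BB, B->AC, C->DB, D->B

  step 0 ⇒ step 1: CBB ⇒ DB·AC·AC
    B ↦ AC
    C ↦ DB
    A ↦ BB  (constrained at step 1)
    D ↦ B  (constrained at step 1)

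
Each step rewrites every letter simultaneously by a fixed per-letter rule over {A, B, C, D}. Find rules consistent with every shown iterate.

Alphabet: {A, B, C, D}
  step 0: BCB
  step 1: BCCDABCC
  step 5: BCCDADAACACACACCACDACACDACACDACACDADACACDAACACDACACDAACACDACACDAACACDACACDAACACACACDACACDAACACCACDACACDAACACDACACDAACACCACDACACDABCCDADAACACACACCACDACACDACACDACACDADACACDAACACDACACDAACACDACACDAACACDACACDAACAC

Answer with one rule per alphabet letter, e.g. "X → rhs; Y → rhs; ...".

  step 0 ⇒ step 1: BCB ⇒ BCC·DA·BCC
    B ↦ BCC
    C ↦ DA
    A ↦ CAC  (constrained at step 1)
    D ↦ A  (constrained at step 1)

A->CAC, B->BCC, C->DA, D->A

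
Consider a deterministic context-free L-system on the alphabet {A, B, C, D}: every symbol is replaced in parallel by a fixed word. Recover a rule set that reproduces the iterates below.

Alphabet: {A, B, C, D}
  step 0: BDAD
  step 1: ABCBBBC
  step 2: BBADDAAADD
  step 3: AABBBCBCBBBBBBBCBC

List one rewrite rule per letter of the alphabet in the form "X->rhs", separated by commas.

A->BB, B->A, C->DD, D->BC

  step 2 ⇒ step 3: BBADDAAADD ⇒ A·A·BB·BC·BC·BB·BB·BB·BC·BC
    A ↦ BB
    B ↦ A
    D ↦ BC
  step 1 ⇒ step 2: ABCBBBC ⇒ BB·A·DD·A·A·A·DD
    C ↦ DD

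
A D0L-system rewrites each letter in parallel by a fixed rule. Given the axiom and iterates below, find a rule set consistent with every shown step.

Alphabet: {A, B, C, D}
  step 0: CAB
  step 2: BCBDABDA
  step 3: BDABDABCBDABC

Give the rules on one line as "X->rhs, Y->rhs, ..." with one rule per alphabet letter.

A->BC, B->BD, C->A, D->A

  step 2 ⇒ step 3: BCBDABDA ⇒ BD·A·BD·A·BC·BD·A·BC
    A ↦ BC
    B ↦ BD
    C ↦ A
    D ↦ A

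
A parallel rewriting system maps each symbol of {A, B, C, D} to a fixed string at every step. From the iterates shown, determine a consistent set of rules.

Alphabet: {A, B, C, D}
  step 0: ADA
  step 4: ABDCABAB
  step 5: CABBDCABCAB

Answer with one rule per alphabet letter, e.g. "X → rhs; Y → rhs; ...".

  step 4 ⇒ step 5: ABDCABAB ⇒ C·AB·B·D·C·AB·C·AB
    A ↦ C
    B ↦ AB
    C ↦ D
    D ↦ B

A->C, B->AB, C->D, D->B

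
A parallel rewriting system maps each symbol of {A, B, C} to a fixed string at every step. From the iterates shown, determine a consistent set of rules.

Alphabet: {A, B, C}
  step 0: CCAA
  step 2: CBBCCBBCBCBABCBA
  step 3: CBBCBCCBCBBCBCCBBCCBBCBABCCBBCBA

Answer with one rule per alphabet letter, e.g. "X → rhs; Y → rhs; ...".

A->BA, B->BC, C->CB

  step 2 ⇒ step 3: CBBCCBBCBCBABCBA ⇒ CB·BC·BC·CB·CB·BC·BC·CB·BC·CB·BC·BA·BC·CB·BC·BA
    A ↦ BA
    B ↦ BC
    C ↦ CB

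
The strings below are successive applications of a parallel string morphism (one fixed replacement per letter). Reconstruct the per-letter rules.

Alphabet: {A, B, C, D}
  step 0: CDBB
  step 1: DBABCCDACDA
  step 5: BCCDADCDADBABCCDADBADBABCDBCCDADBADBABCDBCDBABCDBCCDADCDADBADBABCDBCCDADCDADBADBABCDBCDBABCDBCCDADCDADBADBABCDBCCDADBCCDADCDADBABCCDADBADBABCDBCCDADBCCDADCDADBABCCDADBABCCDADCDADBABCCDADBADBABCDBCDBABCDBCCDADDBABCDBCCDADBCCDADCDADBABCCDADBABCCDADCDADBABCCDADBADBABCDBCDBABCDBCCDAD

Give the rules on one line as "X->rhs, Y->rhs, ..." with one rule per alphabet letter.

A->D, B->CDA, C->DBA, D->BC

  step 0 ⇒ step 1: CDBB ⇒ DBA·BC·CDA·CDA
    B ↦ CDA
    C ↦ DBA
    D ↦ BC
    A ↦ D  (constrained at step 1)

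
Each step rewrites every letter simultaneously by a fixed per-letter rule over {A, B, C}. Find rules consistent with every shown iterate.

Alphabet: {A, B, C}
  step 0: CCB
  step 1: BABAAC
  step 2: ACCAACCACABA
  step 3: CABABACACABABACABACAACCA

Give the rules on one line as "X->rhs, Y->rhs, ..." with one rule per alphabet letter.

  step 2 ⇒ step 3: ACCAACCACABA ⇒ CA·BA·BA·CA·CA·BA·BA·CA·BA·CA·AC·CA
    A ↦ CA
    B ↦ AC
    C ↦ BA

A->CA, B->AC, C->BA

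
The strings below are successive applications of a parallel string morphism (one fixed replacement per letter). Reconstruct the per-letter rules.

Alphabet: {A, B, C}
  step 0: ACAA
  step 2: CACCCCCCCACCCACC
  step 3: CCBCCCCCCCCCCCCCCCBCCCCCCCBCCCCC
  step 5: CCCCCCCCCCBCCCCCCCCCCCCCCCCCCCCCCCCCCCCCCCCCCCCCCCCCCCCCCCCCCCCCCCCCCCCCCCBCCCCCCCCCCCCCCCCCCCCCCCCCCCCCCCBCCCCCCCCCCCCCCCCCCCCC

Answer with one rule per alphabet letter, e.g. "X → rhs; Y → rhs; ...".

  step 2 ⇒ step 3: CACCCCCCCACCCACC ⇒ CC·BC·CC·CC·CC·CC·CC·CC·CC·BC·CC·CC·CC·BC·CC·CC
    A ↦ BC
    C ↦ CC
    B ↦ CA  (constrained at step 3)

A->BC, B->CA, C->CC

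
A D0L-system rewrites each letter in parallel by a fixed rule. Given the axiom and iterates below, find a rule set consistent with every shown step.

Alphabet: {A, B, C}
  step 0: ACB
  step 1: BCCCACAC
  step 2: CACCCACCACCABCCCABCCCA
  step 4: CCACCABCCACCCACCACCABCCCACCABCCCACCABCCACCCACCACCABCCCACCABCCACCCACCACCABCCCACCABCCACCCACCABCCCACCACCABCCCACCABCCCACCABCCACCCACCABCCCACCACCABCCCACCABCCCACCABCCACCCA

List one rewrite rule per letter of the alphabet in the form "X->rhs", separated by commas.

  step 1 ⇒ step 2: BCCCACAC ⇒ CAC·CCA·CCA·CCA·BC·CCA·BC·CCA
    A ↦ BC
    B ↦ CAC
    C ↦ CCA

A->BC, B->CAC, C->CCA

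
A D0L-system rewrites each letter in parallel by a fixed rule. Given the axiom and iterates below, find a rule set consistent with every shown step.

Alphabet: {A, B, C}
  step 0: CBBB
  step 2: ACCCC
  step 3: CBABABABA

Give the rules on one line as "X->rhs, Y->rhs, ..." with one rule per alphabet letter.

A->C, B->A, C->BA

  step 2 ⇒ step 3: ACCCC ⇒ C·BA·BA·BA·BA
    A ↦ C
    C ↦ BA
    B ↦ A  (constrained at step 0)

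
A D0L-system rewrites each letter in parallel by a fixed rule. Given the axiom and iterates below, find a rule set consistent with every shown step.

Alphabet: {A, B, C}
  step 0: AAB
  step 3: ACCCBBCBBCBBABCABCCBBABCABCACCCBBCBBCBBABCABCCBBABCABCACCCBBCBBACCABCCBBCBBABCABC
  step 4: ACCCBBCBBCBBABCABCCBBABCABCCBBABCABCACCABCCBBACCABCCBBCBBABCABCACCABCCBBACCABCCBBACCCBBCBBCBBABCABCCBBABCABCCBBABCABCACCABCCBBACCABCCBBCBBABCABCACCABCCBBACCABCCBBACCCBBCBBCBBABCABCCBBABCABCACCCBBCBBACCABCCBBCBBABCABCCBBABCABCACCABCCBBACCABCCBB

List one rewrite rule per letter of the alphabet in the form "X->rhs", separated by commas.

A->ACC, B->ABC, C->CBB

  step 3 ⇒ step 4: ACCCBBCBBCBBABCABCCBBABCABCACCCBBCBBCBBABCABCCBBABCABCACCCBBCBBACCABCCBBCBBABCABC ⇒ ACC·CBB·CBB·CBB·ABC·ABC·CBB·ABC·ABC·CBB·ABC·ABC·ACC·ABC·CBB·ACC·ABC·CBB·CBB·ABC·ABC·ACC·ABC·CBB·ACC·ABC·CBB·ACC·CBB·CBB·CBB·ABC·ABC·CBB·ABC·ABC·CBB·ABC·ABC·ACC·ABC·CBB·ACC·ABC·CBB·CBB·ABC·ABC·ACC·ABC·CBB·ACC·ABC·CBB·ACC·CBB·CBB·CBB·ABC·ABC·CBB·ABC·ABC·ACC·CBB·CBB·ACC·ABC·CBB·CBB·ABC·ABC·CBB·ABC·ABC·ACC·ABC·CBB·ACC·ABC·CBB
    A ↦ ACC
    B ↦ ABC
    C ↦ CBB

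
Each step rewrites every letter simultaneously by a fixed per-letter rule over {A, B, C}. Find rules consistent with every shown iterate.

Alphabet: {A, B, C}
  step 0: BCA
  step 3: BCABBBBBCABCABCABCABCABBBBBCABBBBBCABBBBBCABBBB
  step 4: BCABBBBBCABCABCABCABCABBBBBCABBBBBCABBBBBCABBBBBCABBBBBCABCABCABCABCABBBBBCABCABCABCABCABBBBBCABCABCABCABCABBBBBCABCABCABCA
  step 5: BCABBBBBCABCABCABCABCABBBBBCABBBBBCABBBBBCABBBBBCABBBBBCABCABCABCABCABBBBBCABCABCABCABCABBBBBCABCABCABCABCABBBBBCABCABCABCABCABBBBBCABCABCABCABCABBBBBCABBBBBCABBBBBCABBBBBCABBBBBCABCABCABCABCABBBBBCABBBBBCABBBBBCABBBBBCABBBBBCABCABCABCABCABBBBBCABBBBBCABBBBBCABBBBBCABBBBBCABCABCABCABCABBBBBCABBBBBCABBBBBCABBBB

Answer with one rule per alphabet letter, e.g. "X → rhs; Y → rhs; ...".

  step 4 ⇒ step 5: BCABBBBBCABCABCABCABCABBBBBCABBBBBCABBBBBCABBBBBCABBBBBCABCABCABCABCABBBBBCABCABCABCABCABBBBBCABCABCABCABCABBBBBCABCABCABCA ⇒ BCA·BB·BB·BCA·BCA·BCA·BCA·BCA·BB·BB·BCA·BB·BB·BCA·BB·BB·BCA·BB·BB·BCA·BB·BB·BCA·BCA·BCA·BCA·BCA·BB·BB·BCA·BCA·BCA·BCA·BCA·BB·BB·BCA·BCA·BCA·BCA·BCA·BB·BB·BCA·BCA·BCA·BCA·BCA·BB·BB·BCA·BCA·BCA·BCA·BCA·BB·BB·BCA·BB·BB·BCA·BB·BB·BCA·BB·BB·BCA·BB·BB·BCA·BCA·BCA·BCA·BCA·BB·BB·BCA·BB·BB·BCA·BB·BB·BCA·BB·BB·BCA·BB·BB·BCA·BCA·BCA·BCA·BCA·BB·BB·BCA·BB·BB·BCA·BB·BB·BCA·BB·BB·BCA·BB·BB·BCA·BCA·BCA·BCA·BCA·BB·BB·BCA·BB·BB·BCA·BB·BB·BCA·BB·BB
    A ↦ BB
    B ↦ BCA
    C ↦ BB

A->BB, B->BCA, C->BB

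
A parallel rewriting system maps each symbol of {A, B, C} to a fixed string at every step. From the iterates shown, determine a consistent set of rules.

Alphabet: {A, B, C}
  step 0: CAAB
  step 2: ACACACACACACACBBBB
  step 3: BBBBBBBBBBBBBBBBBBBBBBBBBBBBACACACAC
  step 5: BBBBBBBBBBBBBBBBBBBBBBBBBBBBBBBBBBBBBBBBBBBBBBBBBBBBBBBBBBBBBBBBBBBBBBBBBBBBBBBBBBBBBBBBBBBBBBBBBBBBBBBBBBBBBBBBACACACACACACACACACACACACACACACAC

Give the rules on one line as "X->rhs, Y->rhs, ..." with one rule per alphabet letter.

  step 2 ⇒ step 3: ACACACACACACACBBBB ⇒ BBB·B·BBB·B·BBB·B·BBB·B·BBB·B·BBB·B·BBB·B·AC·AC·AC·AC
    A ↦ BBB
    B ↦ AC
    C ↦ B

A->BBB, B->AC, C->B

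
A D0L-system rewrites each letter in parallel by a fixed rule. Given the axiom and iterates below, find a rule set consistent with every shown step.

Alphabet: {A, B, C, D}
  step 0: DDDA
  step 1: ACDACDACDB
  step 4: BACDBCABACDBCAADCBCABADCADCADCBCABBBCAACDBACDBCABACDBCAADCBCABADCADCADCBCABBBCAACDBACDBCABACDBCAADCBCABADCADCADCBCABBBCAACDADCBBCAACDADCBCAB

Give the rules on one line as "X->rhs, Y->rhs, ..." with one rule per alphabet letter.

A->B, B->ADC, C->BCA, D->ACD

  step 0 ⇒ step 1: DDDA ⇒ ACD·ACD·ACD·B
    A ↦ B
    D ↦ ACD
    B ↦ ADC  (constrained at step 1)
    C ↦ BCA  (constrained at step 1)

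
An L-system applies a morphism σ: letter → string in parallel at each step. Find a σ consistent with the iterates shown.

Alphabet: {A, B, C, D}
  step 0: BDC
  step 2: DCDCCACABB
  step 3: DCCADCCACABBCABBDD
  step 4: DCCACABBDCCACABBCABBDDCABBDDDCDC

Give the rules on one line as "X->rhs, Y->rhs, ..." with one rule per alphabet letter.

A->BB, B->D, C->CA, D->DC

  step 3 ⇒ step 4: DCCADCCACABBCABBDD ⇒ DC·CA·CA·BB·DC·CA·CA·BB·CA·BB·D·D·CA·BB·D·D·DC·DC
    A ↦ BB
    B ↦ D
    C ↦ CA
    D ↦ DC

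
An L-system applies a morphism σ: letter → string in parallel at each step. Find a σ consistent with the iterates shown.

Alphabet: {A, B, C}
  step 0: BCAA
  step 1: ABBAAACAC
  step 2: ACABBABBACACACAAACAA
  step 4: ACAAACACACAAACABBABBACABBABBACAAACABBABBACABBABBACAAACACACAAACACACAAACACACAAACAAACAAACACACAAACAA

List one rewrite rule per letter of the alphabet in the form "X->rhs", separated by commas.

  step 1 ⇒ step 2: ABBAAACAC ⇒ AC·ABB·ABB·AC·AC·AC·AA·AC·AA
    A ↦ AC
    B ↦ ABB
    C ↦ AA

A->AC, B->ABB, C->AA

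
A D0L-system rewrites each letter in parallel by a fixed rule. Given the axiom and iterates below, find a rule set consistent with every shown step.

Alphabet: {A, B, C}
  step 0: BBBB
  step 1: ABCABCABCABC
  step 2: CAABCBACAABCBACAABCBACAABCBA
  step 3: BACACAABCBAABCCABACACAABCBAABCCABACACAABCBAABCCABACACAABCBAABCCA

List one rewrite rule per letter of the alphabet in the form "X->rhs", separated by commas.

  step 2 ⇒ step 3: CAABCBACAABCBACAABCBACAABCBA ⇒ BA·CA·CA·ABC·BA·ABC·CA·BA·CA·CA·ABC·BA·ABC·CA·BA·CA·CA·ABC·BA·ABC·CA·BA·CA·CA·ABC·BA·ABC·CA
    A ↦ CA
    B ↦ ABC
    C ↦ BA

A->CA, B->ABC, C->BA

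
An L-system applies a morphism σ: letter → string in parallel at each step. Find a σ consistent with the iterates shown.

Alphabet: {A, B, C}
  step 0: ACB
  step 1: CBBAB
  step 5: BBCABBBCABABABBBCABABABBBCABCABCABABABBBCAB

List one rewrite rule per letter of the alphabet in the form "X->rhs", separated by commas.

  step 0 ⇒ step 1: ACB ⇒ C·BB·AB
    A ↦ C
    B ↦ AB
    C ↦ BB

A->C, B->AB, C->BB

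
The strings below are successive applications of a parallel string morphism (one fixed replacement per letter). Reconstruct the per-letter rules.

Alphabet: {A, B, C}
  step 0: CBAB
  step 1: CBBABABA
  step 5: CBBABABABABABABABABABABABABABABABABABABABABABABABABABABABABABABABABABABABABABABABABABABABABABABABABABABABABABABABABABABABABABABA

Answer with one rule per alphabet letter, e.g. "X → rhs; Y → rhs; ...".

A->BA, B->BA, C->CB

  step 0 ⇒ step 1: CBAB ⇒ CB·BA·BA·BA
    A ↦ BA
    B ↦ BA
    C ↦ CB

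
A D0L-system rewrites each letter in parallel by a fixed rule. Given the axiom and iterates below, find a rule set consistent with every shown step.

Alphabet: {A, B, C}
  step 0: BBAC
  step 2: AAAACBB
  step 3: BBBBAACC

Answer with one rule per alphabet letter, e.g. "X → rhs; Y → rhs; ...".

A->B, B->C, C->AA

  step 2 ⇒ step 3: AAAACBB ⇒ B·B·B·B·AA·C·C
    A ↦ B
    B ↦ C
    C ↦ AA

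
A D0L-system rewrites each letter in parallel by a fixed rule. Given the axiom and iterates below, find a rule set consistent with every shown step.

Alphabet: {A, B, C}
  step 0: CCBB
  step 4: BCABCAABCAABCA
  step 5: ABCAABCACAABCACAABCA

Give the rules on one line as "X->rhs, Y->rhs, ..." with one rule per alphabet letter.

A->CA, B->A, C->B

  step 4 ⇒ step 5: BCABCAABCAABCA ⇒ A·B·CA·A·B·CA·CA·A·B·CA·CA·A·B·CA
    A ↦ CA
    B ↦ A
    C ↦ B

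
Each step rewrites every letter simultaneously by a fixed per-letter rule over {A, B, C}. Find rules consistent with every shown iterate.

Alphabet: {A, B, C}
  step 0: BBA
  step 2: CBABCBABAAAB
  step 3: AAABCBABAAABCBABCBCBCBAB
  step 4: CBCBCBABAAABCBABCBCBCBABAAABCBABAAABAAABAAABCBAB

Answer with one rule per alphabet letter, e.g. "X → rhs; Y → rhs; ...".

  step 3 ⇒ step 4: AAABCBABAAABCBABCBCBCBAB ⇒ CB·CB·CB·AB·AA·AB·CB·AB·CB·CB·CB·AB·AA·AB·CB·AB·AA·AB·AA·AB·AA·AB·CB·AB
    A ↦ CB
    B ↦ AB
    C ↦ AA

A->CB, B->AB, C->AA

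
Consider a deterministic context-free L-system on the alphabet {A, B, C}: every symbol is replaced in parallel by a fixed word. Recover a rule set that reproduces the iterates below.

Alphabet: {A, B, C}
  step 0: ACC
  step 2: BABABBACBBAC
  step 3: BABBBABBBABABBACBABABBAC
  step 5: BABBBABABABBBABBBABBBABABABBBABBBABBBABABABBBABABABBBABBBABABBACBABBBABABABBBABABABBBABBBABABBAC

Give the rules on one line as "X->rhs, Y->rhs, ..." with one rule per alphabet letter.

  step 2 ⇒ step 3: BABABBACBBAC ⇒ BA·BB·BA·BB·BA·BA·BB·AC·BA·BA·BB·AC
    A ↦ BB
    B ↦ BA
    C ↦ AC

A->BB, B->BA, C->AC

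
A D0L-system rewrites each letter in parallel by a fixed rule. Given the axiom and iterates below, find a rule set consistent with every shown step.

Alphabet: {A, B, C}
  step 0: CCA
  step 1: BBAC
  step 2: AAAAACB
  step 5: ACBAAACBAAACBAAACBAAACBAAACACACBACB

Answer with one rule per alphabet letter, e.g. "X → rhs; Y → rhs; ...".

  step 1 ⇒ step 2: BBAC ⇒ AA·AA·AC·B
    A ↦ AC
    B ↦ AA
    C ↦ B

A->AC, B->AA, C->B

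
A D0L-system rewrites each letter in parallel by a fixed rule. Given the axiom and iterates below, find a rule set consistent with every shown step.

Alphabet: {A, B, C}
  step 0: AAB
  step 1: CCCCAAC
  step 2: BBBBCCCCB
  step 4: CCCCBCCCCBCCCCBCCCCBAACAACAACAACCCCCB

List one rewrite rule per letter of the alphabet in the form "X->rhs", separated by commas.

  step 1 ⇒ step 2: CCCCAAC ⇒ B·B·B·B·CC·CC·B
    A ↦ CC
    C ↦ B
  step 0 ⇒ step 1: AAB ⇒ CC·CC·AAC
    B ↦ AAC

A->CC, B->AAC, C->B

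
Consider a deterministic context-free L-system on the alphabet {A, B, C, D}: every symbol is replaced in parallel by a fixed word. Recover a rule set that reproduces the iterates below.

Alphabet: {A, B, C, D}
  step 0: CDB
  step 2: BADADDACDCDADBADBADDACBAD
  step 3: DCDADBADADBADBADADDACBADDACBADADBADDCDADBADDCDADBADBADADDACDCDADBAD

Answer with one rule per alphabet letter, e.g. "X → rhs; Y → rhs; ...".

  step 2 ⇒ step 3: BADADDACDCDADBADBADDACBAD ⇒ DCD·AD·BAD·AD·BAD·BAD·AD·DAC·BAD·DAC·BAD·AD·BAD·DCD·AD·BAD·DCD·AD·BAD·BAD·AD·DAC·DCD·AD·BAD
    A ↦ AD
    B ↦ DCD
    C ↦ DAC
    D ↦ BAD

A->AD, B->DCD, C->DAC, D->BAD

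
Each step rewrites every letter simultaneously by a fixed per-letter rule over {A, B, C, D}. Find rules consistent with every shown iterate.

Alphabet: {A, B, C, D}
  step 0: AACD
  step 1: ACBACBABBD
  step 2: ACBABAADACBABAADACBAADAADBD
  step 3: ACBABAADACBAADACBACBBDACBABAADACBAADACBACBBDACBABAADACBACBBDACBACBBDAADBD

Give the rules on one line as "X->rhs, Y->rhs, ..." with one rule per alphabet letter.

A->ACB, B->AAD, C->AB, D->BD

  step 2 ⇒ step 3: ACBABAADACBABAADACBAADAADBD ⇒ ACB·AB·AAD·ACB·AAD·ACB·ACB·BD·ACB·AB·AAD·ACB·AAD·ACB·ACB·BD·ACB·AB·AAD·ACB·ACB·BD·ACB·ACB·BD·AAD·BD
    A ↦ ACB
    B ↦ AAD
    C ↦ AB
    D ↦ BD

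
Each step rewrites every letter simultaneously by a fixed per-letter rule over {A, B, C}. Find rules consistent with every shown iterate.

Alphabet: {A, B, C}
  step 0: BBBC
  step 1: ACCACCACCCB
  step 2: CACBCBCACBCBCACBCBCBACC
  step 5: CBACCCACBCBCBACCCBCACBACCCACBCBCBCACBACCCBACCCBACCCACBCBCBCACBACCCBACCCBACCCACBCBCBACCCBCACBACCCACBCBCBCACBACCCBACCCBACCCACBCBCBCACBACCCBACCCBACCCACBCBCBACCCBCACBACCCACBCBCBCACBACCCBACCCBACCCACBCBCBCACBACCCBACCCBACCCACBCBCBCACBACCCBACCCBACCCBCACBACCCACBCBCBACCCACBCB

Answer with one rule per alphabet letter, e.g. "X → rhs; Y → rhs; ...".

A->CA, B->ACC, C->CB

  step 1 ⇒ step 2: ACCACCACCCB ⇒ CA·CB·CB·CA·CB·CB·CA·CB·CB·CB·ACC
    A ↦ CA
    B ↦ ACC
    C ↦ CB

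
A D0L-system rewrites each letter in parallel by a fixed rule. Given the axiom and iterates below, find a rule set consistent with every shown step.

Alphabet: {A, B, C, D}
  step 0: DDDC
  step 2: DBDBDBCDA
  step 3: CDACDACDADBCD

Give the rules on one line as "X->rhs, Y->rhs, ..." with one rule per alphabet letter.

A->D, B->DA, C->DB, D->C

  step 2 ⇒ step 3: DBDBDBCDA ⇒ C·DA·C·DA·C·DA·DB·C·D
    A ↦ D
    B ↦ DA
    C ↦ DB
    D ↦ C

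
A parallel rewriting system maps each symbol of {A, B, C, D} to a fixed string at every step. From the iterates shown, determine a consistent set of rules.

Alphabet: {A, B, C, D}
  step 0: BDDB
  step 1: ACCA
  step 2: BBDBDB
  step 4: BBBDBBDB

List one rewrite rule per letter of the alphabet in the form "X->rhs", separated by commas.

A->B, B->A, C->BD, D->C

  step 1 ⇒ step 2: ACCA ⇒ B·BD·BD·B
    A ↦ B
    C ↦ BD
  step 0 ⇒ step 1: BDDB ⇒ A·C·C·A
    B ↦ A
  step 0 ⇒ step 1: BDDB ⇒ A·C·C·A
    D ↦ C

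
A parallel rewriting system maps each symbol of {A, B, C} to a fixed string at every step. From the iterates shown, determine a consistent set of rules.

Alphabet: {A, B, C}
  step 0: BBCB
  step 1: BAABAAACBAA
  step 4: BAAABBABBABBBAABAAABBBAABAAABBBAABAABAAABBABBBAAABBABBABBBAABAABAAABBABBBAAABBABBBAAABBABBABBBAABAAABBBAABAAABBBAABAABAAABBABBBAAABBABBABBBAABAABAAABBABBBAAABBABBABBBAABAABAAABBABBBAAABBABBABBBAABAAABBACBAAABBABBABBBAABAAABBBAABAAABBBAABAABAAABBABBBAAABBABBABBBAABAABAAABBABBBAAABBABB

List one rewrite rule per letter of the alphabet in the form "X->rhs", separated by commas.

A->ABB, B->BAA, C->AC

  step 0 ⇒ step 1: BBCB ⇒ BAA·BAA·AC·BAA
    B ↦ BAA
    C ↦ AC
    A ↦ ABB  (constrained at step 1)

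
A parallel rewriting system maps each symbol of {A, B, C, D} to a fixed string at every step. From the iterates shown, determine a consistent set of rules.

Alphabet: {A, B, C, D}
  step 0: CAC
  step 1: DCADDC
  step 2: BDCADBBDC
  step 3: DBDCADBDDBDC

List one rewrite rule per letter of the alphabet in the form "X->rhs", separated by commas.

  step 2 ⇒ step 3: BDCADBBDC ⇒ D·B·DC·AD·B·D·D·B·DC
    A ↦ AD
    B ↦ D
    C ↦ DC
    D ↦ B

A->AD, B->D, C->DC, D->B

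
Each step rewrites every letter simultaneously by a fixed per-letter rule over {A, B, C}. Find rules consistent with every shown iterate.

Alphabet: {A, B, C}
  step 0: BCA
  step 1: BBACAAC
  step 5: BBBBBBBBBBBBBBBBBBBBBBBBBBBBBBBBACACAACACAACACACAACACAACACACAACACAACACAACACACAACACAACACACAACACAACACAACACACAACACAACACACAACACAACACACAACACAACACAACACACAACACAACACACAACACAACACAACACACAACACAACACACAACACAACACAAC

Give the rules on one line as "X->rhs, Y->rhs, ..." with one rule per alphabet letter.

A->AC, B->BB, C->ACA

  step 0 ⇒ step 1: BCA ⇒ BB·ACA·AC
    A ↦ AC
    B ↦ BB
    C ↦ ACA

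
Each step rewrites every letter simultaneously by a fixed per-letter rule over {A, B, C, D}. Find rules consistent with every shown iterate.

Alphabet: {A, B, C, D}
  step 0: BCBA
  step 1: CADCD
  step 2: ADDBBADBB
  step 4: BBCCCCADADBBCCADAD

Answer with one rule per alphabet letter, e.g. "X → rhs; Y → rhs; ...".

A->D, B->C, C->AD, D->BB

  step 1 ⇒ step 2: CADCD ⇒ AD·D·BB·AD·BB
    A ↦ D
    C ↦ AD
    D ↦ BB
  step 0 ⇒ step 1: BCBA ⇒ C·AD·C·D
    B ↦ C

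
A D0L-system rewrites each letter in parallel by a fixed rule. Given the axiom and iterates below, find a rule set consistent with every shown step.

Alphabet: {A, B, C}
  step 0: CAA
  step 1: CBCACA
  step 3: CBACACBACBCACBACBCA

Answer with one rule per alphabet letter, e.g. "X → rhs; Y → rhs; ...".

  step 0 ⇒ step 1: CAA ⇒ CB·CA·CA
    A ↦ CA
    C ↦ CB
    B ↦ A  (constrained at step 1)

A->CA, B->A, C->CB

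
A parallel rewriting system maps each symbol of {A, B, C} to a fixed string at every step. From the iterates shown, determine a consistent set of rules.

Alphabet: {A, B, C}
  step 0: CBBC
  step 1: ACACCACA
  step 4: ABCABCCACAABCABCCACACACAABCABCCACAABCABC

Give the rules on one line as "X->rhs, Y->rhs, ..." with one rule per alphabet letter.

  step 0 ⇒ step 1: CBBC ⇒ A·CAC·CAC·A
    B ↦ CAC
    C ↦ A
    A ↦ BC  (constrained at step 1)

A->BC, B->CAC, C->A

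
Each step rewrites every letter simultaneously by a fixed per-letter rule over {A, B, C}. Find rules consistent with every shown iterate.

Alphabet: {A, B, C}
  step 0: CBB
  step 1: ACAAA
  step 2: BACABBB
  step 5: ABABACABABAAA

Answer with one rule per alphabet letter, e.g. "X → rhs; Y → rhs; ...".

A->B, B->A, C->ACA

  step 1 ⇒ step 2: ACAAA ⇒ B·ACA·B·B·B
    A ↦ B
    C ↦ ACA
  step 0 ⇒ step 1: CBB ⇒ ACA·A·A
    B ↦ A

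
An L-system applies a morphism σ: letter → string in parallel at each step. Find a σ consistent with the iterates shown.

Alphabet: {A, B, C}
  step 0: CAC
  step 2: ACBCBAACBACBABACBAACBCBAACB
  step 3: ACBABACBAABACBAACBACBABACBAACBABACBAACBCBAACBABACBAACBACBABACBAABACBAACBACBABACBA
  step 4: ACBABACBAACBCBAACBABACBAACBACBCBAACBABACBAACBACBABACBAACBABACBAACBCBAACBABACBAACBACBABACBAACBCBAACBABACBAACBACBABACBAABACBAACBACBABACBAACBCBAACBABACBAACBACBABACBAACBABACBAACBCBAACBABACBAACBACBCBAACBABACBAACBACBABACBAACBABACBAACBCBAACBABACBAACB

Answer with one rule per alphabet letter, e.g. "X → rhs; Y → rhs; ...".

  step 3 ⇒ step 4: ACBABACBAABACBAACBACBABACBAACBABACBAACBCBAACBABACBAACBACBABACBAABACBAACBACBABACBA ⇒ ACB·ABA·CBA·ACB·CBA·ACB·ABA·CBA·ACB·ACB·CBA·ACB·ABA·CBA·ACB·ACB·ABA·CBA·ACB·ABA·CBA·ACB·CBA·ACB·ABA·CBA·ACB·ACB·ABA·CBA·ACB·CBA·ACB·ABA·CBA·ACB·ACB·ABA·CBA·ABA·CBA·ACB·ACB·ABA·CBA·ACB·CBA·ACB·ABA·CBA·ACB·ACB·ABA·CBA·ACB·ABA·CBA·ACB·CBA·ACB·ABA·CBA·ACB·ACB·CBA·ACB·ABA·CBA·ACB·ACB·ABA·CBA·ACB·ABA·CBA·ACB·CBA·ACB·ABA·CBA·ACB
    A ↦ ACB
    B ↦ CBA
    C ↦ ABA

A->ACB, B->CBA, C->ABA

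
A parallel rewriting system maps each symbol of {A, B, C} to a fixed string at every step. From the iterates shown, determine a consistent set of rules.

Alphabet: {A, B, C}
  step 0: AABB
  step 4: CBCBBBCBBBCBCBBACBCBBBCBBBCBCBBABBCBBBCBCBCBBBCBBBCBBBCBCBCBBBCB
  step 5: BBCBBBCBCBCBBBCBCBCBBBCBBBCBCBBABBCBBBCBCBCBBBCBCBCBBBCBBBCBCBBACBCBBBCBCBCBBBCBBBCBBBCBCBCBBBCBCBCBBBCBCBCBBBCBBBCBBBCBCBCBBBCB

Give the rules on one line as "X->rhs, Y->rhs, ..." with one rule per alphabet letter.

A->BA, B->CB, C->BB

  step 4 ⇒ step 5: CBCBBBCBBBCBCBBACBCBBBCBBBCBCBBABBCBBBCBCBCBBBCBBBCBBBCBCBCBBBCB ⇒ BB·CB·BB·CB·CB·CB·BB·CB·CB·CB·BB·CB·BB·CB·CB·BA·BB·CB·BB·CB·CB·CB·BB·CB·CB·CB·BB·CB·BB·CB·CB·BA·CB·CB·BB·CB·CB·CB·BB·CB·BB·CB·BB·CB·CB·CB·BB·CB·CB·CB·BB·CB·CB·CB·BB·CB·BB·CB·BB·CB·CB·CB·BB·CB
    A ↦ BA
    B ↦ CB
    C ↦ BB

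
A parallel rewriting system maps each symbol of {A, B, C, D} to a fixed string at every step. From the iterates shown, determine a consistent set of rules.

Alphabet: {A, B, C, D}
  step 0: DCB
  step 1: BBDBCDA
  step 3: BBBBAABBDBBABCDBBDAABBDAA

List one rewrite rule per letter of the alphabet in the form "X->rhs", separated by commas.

A->BB, B->A, C->BCD, D->BBD

  step 0 ⇒ step 1: DCB ⇒ BBD·BCD·A
    B ↦ A
    C ↦ BCD
    D ↦ BBD
    A ↦ BB  (constrained at step 1)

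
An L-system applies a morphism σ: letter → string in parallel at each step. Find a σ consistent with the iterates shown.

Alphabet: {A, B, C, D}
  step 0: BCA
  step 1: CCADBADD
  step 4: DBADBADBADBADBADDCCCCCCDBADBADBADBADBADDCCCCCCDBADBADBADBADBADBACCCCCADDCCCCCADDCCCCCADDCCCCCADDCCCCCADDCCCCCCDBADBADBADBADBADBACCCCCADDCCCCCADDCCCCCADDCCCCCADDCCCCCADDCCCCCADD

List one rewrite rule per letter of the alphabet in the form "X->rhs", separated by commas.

A->DD, B->CCA, C->DBA, D->CCC

  step 0 ⇒ step 1: BCA ⇒ CCA·DBA·DD
    A ↦ DD
    B ↦ CCA
    C ↦ DBA
    D ↦ CCC  (constrained at step 1)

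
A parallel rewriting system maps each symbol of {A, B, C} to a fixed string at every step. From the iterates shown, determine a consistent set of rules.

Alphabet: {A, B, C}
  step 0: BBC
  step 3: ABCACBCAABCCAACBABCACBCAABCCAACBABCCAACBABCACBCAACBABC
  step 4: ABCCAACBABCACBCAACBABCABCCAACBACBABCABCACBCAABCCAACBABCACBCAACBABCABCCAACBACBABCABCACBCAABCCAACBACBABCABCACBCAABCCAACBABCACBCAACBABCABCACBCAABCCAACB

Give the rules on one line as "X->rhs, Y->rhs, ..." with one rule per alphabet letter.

A->ABC, B->CA, C->ACB

  step 3 ⇒ step 4: ABCACBCAABCCAACBABCACBCAABCCAACBABCCAACBABCACBCAACBABC ⇒ ABC·CA·ACB·ABC·ACB·CA·ACB·ABC·ABC·CA·ACB·ACB·ABC·ABC·ACB·CA·ABC·CA·ACB·ABC·ACB·CA·ACB·ABC·ABC·CA·ACB·ACB·ABC·ABC·ACB·CA·ABC·CA·ACB·ACB·ABC·ABC·ACB·CA·ABC·CA·ACB·ABC·ACB·CA·ACB·ABC·ABC·ACB·CA·ABC·CA·ACB
    A ↦ ABC
    B ↦ CA
    C ↦ ACB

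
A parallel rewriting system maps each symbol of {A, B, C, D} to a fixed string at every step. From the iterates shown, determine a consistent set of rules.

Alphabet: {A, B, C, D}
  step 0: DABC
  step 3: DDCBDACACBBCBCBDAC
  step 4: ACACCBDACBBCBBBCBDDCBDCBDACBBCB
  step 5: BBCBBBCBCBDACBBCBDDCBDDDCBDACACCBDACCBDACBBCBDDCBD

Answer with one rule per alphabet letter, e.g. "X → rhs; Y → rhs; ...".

A->BB, B->D, C->CB, D->AC

  step 4 ⇒ step 5: ACACCBDACBBCBBBCBDDCBDCBDACBBCB ⇒ BB·CB·BB·CB·CB·D·AC·BB·CB·D·D·CB·D·D·D·CB·D·AC·AC·CB·D·AC·CB·D·AC·BB·CB·D·D·CB·D
    A ↦ BB
    B ↦ D
    C ↦ CB
    D ↦ AC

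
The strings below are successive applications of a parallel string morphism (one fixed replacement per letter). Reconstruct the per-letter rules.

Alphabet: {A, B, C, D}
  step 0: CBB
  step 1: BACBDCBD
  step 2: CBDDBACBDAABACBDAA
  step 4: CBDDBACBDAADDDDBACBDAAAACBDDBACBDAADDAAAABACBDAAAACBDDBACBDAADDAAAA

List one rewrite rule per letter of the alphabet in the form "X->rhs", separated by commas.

  step 1 ⇒ step 2: BACBDCBD ⇒ CBD·D·BA·CBD·AA·BA·CBD·AA
    A ↦ D
    B ↦ CBD
    C ↦ BA
    D ↦ AA

A->D, B->CBD, C->BA, D->AA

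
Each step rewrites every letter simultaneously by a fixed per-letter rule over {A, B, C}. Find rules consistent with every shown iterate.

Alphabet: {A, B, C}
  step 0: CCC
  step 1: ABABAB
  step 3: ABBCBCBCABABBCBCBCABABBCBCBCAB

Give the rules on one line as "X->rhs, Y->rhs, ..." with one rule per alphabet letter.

  step 0 ⇒ step 1: CCC ⇒ AB·AB·AB
    C ↦ AB
    A ↦ CBB  (constrained at step 1)
    B ↦ BC  (constrained at step 1)

A->CBB, B->BC, C->AB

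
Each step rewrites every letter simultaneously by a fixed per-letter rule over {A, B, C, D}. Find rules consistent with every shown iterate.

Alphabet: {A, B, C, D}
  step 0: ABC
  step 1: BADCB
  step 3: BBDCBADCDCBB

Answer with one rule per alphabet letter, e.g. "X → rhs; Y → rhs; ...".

  step 0 ⇒ step 1: ABC ⇒ BA·DC·B
    A ↦ BA
    B ↦ DC
    C ↦ B
    D ↦ B  (constrained at step 1)

A->BA, B->DC, C->B, D->B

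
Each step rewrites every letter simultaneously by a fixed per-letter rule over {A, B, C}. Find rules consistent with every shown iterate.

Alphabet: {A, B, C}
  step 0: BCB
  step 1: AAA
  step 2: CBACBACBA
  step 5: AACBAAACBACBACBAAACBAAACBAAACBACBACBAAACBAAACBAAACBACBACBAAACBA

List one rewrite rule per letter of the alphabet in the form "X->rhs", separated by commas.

  step 1 ⇒ step 2: AAA ⇒ CBA·CBA·CBA
    A ↦ CBA
  step 0 ⇒ step 1: BCB ⇒ A·A·A
    B ↦ A
  step 0 ⇒ step 1: BCB ⇒ A·A·A
    C ↦ A

A->CBA, B->A, C->A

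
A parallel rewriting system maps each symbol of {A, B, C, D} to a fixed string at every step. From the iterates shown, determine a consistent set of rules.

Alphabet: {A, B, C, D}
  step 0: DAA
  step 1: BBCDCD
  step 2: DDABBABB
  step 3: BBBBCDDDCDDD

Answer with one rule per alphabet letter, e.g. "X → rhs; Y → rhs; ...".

A->CD, B->D, C->A, D->BB

  step 2 ⇒ step 3: DDABBABB ⇒ BB·BB·CD·D·D·CD·D·D
    A ↦ CD
    B ↦ D
    D ↦ BB
  step 1 ⇒ step 2: BBCDCD ⇒ D·D·A·BB·A·BB
    C ↦ A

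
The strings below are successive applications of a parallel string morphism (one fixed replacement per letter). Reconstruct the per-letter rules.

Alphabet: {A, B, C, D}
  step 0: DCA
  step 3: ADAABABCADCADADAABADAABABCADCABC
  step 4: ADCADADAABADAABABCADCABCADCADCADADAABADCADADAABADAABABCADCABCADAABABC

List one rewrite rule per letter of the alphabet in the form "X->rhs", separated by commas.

  step 3 ⇒ step 4: ADAABABCADCADADAABADAABABCADCABC ⇒ AD·C·AD·AD·AAB·AD·AAB·ABC·AD·C·ABC·AD·C·AD·C·AD·AD·AAB·AD·C·AD·AD·AAB·AD·AAB·ABC·AD·C·ABC·AD·AAB·ABC
    A ↦ AD
    B ↦ AAB
    C ↦ ABC
    D ↦ C

A->AD, B->AAB, C->ABC, D->C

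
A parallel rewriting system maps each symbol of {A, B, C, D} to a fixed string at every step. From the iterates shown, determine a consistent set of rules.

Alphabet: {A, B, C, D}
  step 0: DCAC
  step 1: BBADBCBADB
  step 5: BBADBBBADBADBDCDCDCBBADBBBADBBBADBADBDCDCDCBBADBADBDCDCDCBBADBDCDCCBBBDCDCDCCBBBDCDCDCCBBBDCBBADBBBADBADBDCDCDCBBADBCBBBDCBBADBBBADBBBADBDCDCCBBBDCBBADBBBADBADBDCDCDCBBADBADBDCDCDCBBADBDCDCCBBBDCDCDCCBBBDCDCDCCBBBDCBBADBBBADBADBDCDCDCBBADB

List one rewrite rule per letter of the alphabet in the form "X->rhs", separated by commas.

A->CB, B->DC, C->ADB, D->BB

  step 0 ⇒ step 1: DCAC ⇒ BB·ADB·CB·ADB
    A ↦ CB
    C ↦ ADB
    D ↦ BB
    B ↦ DC  (constrained at step 1)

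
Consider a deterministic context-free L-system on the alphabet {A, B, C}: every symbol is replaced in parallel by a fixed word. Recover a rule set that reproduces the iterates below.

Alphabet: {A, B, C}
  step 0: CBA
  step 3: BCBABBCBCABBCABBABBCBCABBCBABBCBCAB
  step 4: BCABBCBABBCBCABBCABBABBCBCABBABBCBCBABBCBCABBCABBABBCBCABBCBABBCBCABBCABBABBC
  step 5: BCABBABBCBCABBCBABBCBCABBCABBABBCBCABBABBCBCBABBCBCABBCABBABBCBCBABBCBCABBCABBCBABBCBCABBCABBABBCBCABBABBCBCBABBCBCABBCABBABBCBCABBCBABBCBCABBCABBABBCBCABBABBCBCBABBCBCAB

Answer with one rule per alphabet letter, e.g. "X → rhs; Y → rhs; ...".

  step 4 ⇒ step 5: BCABBCBABBCBCABBCABBABBCBCABBABBCBCBABBCBCABBCABBABBCBCABBCBABBCBCABBCABBABBC ⇒ BC·AB·BAB·BC·BC·AB·BC·BAB·BC·BC·AB·BC·AB·BAB·BC·BC·AB·BAB·BC·BC·BAB·BC·BC·AB·BC·AB·BAB·BC·BC·BAB·BC·BC·AB·BC·AB·BC·BAB·BC·BC·AB·BC·AB·BAB·BC·BC·AB·BAB·BC·BC·BAB·BC·BC·AB·BC·AB·BAB·BC·BC·AB·BC·BAB·BC·BC·AB·BC·AB·BAB·BC·BC·AB·BAB·BC·BC·BAB·BC·BC·AB
    A ↦ BAB
    B ↦ BC
    C ↦ AB

A->BAB, B->BC, C->AB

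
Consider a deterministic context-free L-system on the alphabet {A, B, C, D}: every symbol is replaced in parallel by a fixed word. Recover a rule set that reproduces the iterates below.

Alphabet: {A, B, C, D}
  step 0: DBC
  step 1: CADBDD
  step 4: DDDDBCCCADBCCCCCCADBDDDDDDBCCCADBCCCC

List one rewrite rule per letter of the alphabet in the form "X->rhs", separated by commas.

A->BCC, B->ADB, C->DD, D->C

  step 0 ⇒ step 1: DBC ⇒ C·ADB·DD
    B ↦ ADB
    C ↦ DD
    D ↦ C
    A ↦ BCC  (constrained at step 1)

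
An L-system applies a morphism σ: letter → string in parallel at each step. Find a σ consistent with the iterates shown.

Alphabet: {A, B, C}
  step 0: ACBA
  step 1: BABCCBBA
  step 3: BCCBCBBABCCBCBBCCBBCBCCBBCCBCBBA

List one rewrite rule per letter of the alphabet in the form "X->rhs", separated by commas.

  step 0 ⇒ step 1: ACBA ⇒ BA·BC·CB·BA
    A ↦ BA
    B ↦ CB
    C ↦ BC

A->BA, B->CB, C->BC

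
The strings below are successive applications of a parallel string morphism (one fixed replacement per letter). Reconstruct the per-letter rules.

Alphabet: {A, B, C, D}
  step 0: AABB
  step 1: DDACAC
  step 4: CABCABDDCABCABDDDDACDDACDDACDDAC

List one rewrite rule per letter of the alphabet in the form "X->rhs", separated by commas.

A->D, B->AC, C->D, D->CAB

  step 0 ⇒ step 1: AABB ⇒ D·D·AC·AC
    A ↦ D
    B ↦ AC
    C ↦ D  (constrained at step 1)
    D ↦ CAB  (constrained at step 1)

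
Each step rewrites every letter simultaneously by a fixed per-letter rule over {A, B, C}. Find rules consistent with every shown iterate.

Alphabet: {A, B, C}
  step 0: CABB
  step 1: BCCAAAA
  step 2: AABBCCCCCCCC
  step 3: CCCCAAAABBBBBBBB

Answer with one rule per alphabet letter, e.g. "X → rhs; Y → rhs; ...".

  step 2 ⇒ step 3: AABBCCCCCCCC ⇒ CC·CC·AA·AA·B·B·B·B·B·B·B·B
    A ↦ CC
    B ↦ AA
    C ↦ B

A->CC, B->AA, C->B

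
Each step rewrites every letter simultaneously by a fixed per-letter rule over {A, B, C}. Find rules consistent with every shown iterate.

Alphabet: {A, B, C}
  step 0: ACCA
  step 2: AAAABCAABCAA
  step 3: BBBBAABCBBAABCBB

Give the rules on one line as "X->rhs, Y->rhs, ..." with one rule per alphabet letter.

A->B, B->AA, C->BC

  step 2 ⇒ step 3: AAAABCAABCAA ⇒ B·B·B·B·AA·BC·B·B·AA·BC·B·B
    A ↦ B
    B ↦ AA
    C ↦ BC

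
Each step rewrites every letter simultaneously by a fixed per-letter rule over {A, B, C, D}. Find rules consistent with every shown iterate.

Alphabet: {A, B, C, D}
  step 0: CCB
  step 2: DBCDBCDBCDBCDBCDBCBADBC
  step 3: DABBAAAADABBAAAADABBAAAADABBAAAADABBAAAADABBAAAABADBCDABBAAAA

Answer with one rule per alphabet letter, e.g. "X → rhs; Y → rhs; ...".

  step 2 ⇒ step 3: DBCDBCDBCDBCDBCDBCBADBC ⇒ DAB·BA·AAA·DAB·BA·AAA·DAB·BA·AAA·DAB·BA·AAA·DAB·BA·AAA·DAB·BA·AAA·BA·DBC·DAB·BA·AAA
    A ↦ DBC
    B ↦ BA
    C ↦ AAA
    D ↦ DAB

A->DBC, B->BA, C->AAA, D->DAB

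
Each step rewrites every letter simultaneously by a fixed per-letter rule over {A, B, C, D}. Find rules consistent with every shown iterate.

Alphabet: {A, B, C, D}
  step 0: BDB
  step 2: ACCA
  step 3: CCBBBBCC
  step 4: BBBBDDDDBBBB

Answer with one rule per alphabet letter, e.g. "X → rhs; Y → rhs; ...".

  step 3 ⇒ step 4: CCBBBBCC ⇒ BB·BB·D·D·D·D·BB·BB
    B ↦ D
    C ↦ BB
  step 2 ⇒ step 3: ACCA ⇒ CC·BB·BB·CC
    A ↦ CC
    D ↦ A  (constrained at step 0)

A->CC, B->D, C->BB, D->A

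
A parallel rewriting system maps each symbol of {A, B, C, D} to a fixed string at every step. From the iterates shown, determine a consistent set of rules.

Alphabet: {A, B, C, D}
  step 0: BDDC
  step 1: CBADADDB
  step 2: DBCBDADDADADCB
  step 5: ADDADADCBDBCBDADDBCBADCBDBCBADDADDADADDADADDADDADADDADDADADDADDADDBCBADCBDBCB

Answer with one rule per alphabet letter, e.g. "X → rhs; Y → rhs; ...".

A->D, B->CB, C->DB, D->AD

  step 1 ⇒ step 2: CBADADDB ⇒ DB·CB·D·AD·D·AD·AD·CB
    A ↦ D
    B ↦ CB
    C ↦ DB
    D ↦ AD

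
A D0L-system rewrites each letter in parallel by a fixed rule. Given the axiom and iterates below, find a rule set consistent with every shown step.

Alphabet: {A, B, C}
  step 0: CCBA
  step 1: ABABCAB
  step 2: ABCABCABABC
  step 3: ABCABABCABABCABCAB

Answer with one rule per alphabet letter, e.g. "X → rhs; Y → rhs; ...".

A->AB, B->C, C->AB

  step 2 ⇒ step 3: ABCABCABABC ⇒ AB·C·AB·AB·C·AB·AB·C·AB·C·AB
    A ↦ AB
    B ↦ C
    C ↦ AB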